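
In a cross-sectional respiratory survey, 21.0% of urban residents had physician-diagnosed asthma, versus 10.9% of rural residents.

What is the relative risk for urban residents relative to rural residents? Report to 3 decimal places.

RR = 0.2100 / 0.1090 = 1.927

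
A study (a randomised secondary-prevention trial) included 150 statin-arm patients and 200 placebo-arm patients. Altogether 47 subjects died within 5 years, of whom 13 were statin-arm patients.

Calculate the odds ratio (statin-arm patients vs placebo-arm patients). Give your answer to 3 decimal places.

OR ≈ 0.463

statin-arm patients without the outcome: 150 − 13 = 137
placebo-arm patients with the outcome: 47 − 13 = 34
placebo-arm patients without the outcome: 200 − 34 = 166
OR = (13 × 166) / (137 × 34) = 2158/4658 ≈ 0.463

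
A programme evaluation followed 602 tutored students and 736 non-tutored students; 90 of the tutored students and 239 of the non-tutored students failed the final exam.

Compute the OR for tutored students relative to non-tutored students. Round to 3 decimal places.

OR = (90 × 497) / (512 × 239) = 44730/122368 ≈ 0.366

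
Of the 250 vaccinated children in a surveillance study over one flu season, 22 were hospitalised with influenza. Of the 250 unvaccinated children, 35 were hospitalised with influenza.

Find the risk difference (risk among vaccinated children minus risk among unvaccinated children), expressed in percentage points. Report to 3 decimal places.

risk, vaccinated children = 22/250 = 0.0880
risk, unvaccinated children = 35/250 = 0.1400
risk difference = 0.0880 − 0.1400 = -0.0520 → -5.200 percentage points

RD ≈ -5.200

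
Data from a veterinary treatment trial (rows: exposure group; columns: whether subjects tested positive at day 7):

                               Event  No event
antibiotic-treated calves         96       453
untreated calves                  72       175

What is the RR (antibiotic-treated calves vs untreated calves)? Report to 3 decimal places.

risk, antibiotic-treated calves = 96/549 = 0.1749
risk, untreated calves = 72/247 = 0.2915
RR = 0.1749 / 0.2915 = 0.600

0.600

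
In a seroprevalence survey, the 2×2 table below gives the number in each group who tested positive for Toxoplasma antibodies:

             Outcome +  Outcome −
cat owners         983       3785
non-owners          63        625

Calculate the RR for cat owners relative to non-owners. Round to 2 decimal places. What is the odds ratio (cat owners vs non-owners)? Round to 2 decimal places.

RR = 2.25; OR = 2.58

risk, cat owners = 983/4768 = 0.2062
risk, non-owners = 63/688 = 0.0916
RR = 0.2062 / 0.0916 = 2.25
OR = (983 × 625) / (3785 × 63) = 614375/238455 ≈ 2.58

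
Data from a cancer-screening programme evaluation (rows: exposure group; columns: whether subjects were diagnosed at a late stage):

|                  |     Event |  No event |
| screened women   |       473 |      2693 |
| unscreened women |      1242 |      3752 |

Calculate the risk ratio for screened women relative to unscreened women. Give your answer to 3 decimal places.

risk, screened women = 473/3166 = 0.1494
risk, unscreened women = 1242/4994 = 0.2487
RR = 0.1494 / 0.2487 = 0.601

0.601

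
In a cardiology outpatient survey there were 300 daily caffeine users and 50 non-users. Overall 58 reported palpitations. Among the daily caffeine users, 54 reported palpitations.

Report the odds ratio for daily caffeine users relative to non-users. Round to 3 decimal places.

OR ≈ 2.524

daily caffeine users without the outcome: 300 − 54 = 246
non-users with the outcome: 58 − 54 = 4
non-users without the outcome: 50 − 4 = 46
OR = (54 × 46) / (246 × 4) = 2484/984 ≈ 2.524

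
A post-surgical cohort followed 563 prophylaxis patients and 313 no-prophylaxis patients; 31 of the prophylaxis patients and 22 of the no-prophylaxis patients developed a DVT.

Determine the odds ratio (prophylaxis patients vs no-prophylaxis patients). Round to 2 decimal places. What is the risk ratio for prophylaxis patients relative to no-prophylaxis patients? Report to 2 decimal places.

OR = 0.77; RR = 0.78

odds, prophylaxis patients = 31/532 = 0.0583
odds, no-prophylaxis patients = 22/291 = 0.0756
OR = 0.0583 / 0.0756 = 0.77
risk, prophylaxis patients = 31/563 = 0.0551
risk, no-prophylaxis patients = 22/313 = 0.0703
RR = 0.0551 / 0.0703 = 0.78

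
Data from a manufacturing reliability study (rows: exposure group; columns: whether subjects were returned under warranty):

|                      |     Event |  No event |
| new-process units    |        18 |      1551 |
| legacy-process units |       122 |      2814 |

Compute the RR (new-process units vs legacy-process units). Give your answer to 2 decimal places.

risk, new-process units = 18/1569 = 0.01147
risk, legacy-process units = 122/2936 = 0.04155
RR = 0.01147 / 0.04155 = 0.28

0.28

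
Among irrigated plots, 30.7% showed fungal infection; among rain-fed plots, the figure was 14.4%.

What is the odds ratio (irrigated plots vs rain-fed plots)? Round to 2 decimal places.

OR = 2.63

odds, irrigated plots = 0.3070/0.6930 = 0.4430
odds, rain-fed plots = 0.1440/0.8560 = 0.1682
OR = 0.4430 / 0.1682 = 2.63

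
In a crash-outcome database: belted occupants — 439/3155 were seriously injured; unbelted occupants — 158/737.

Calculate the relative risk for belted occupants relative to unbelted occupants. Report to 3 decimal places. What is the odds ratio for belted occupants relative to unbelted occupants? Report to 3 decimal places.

risk, belted occupants = 439/3155 = 0.1391
risk, unbelted occupants = 158/737 = 0.2144
RR = 0.1391 / 0.2144 = 0.649
odds, belted occupants = 439/2716 = 0.1616
odds, unbelted occupants = 158/579 = 0.2729
OR = 0.1616 / 0.2729 = 0.592

RR = 0.649; OR = 0.592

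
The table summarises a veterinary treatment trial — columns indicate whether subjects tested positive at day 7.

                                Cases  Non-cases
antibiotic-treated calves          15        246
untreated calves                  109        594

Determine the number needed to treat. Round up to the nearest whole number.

11

risk, antibiotic-treated calves = 15/261 = 0.057471
risk, untreated calves = 109/703 = 0.155050
absolute risk difference = 0.097579
1 / 0.097579 = 10.248 → round up → 11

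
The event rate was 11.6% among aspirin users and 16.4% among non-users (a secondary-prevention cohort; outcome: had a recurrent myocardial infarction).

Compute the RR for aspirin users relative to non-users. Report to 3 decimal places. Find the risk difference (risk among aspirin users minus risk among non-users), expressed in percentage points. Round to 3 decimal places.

RR = 0.707; RD = -4.800

RR = 0.1160 / 0.1640 = 0.707
risk difference = 0.1160 − 0.1640 = -0.0480 → -4.800 percentage points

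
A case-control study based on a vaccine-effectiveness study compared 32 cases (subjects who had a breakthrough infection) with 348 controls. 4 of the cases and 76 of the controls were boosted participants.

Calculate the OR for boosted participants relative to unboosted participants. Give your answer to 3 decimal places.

odds, boosted participants = 4/76 = 0.0526
odds, unboosted participants = 28/272 = 0.1029
OR = 0.0526 / 0.1029 = 0.511

OR = 0.511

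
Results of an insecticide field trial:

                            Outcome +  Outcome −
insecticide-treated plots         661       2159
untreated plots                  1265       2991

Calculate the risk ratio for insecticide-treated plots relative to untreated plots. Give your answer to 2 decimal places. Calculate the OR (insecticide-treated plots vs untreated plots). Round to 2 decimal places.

RR = 0.79; OR = 0.72

risk, insecticide-treated plots = 661/2820 = 0.2344
risk, untreated plots = 1265/4256 = 0.2972
RR = 0.2344 / 0.2972 = 0.79
odds, insecticide-treated plots = 661/2159 = 0.3062
odds, untreated plots = 1265/2991 = 0.4229
OR = 0.3062 / 0.4229 = 0.72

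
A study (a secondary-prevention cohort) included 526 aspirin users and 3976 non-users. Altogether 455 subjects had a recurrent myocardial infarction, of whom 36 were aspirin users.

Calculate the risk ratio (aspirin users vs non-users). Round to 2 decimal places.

RR = 0.65

aspirin users without the outcome: 526 − 36 = 490
non-users with the outcome: 455 − 36 = 419
non-users without the outcome: 3976 − 419 = 3557
risk, aspirin users = 36/526 = 0.0684
risk, non-users = 419/3976 = 0.1054
RR = 0.0684 / 0.1054 = 0.65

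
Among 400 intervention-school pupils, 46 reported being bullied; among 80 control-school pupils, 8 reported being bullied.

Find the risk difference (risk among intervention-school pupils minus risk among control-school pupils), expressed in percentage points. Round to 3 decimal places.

risk, intervention-school pupils = 46/400 = 0.1150
risk, control-school pupils = 8/80 = 0.1000
risk difference = 0.1150 − 0.1000 = 0.0150 → 1.500 percentage points

RD = 1.500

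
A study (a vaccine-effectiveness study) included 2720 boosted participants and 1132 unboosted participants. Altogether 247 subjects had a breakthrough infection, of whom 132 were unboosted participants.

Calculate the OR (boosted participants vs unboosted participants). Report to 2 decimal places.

boosted participants with the outcome: 247 − 132 = 115
boosted participants without the outcome: 2720 − 115 = 2605
unboosted participants without the outcome: 1132 − 132 = 1000
OR = (115 × 1000) / (2605 × 132) = 115000/343860 ≈ 0.33

0.33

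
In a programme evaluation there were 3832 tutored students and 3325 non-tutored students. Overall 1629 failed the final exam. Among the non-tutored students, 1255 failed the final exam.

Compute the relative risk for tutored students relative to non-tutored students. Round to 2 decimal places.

tutored students with the outcome: 1629 − 1255 = 374
tutored students without the outcome: 3832 − 374 = 3458
non-tutored students without the outcome: 3325 − 1255 = 2070
risk, tutored students = 374/3832 = 0.0976
risk, non-tutored students = 1255/3325 = 0.3774
RR = 0.0976 / 0.3774 = 0.26

0.26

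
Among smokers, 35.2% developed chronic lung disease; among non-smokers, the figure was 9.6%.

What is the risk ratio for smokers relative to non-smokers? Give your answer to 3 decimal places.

RR = 0.3520 / 0.0960 = 3.667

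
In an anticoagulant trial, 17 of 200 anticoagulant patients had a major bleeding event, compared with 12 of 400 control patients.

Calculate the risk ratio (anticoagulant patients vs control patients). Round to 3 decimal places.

RR ≈ 2.833

risk, anticoagulant patients = 17/200 = 0.08500
risk, control patients = 12/400 = 0.03000
RR = 0.08500 / 0.03000 = 2.833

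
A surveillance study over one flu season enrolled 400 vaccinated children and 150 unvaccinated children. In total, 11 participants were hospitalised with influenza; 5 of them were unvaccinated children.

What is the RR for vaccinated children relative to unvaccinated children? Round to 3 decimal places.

vaccinated children with the outcome: 11 − 5 = 6
vaccinated children without the outcome: 400 − 6 = 394
unvaccinated children without the outcome: 150 − 5 = 145
risk, vaccinated children = 6/400 = 0.01500
risk, unvaccinated children = 5/150 = 0.03333
RR = 0.01500 / 0.03333 = 0.450

0.450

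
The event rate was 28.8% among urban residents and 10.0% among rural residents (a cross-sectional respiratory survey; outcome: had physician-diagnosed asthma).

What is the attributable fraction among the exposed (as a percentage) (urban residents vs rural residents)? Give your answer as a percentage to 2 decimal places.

AR% = (0.2880 − 0.1000) / 0.2880 = 0.6528 → 65.28%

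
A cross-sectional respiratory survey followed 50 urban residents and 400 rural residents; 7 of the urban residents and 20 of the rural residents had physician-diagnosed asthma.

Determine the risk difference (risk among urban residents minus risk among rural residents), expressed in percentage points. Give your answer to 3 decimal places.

RD ≈ 9.000

risk, urban residents = 7/50 = 0.1400
risk, rural residents = 20/400 = 0.0500
risk difference = 0.1400 − 0.0500 = 0.0900 → 9.000 percentage points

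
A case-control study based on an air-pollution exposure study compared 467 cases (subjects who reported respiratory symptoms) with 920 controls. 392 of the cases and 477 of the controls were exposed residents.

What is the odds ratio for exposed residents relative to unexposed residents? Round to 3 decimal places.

OR = (392 × 443) / (477 × 75) = 173656/35775 ≈ 4.854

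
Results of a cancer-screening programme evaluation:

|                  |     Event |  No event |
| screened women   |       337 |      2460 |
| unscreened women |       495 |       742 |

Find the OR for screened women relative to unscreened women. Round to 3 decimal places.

OR = (337 × 742) / (2460 × 495) = 250054/1217700 ≈ 0.205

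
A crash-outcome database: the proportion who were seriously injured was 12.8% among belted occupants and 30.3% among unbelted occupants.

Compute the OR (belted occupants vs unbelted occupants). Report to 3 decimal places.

odds, belted occupants = 0.1280/0.8720 = 0.1468
odds, unbelted occupants = 0.3030/0.6970 = 0.4347
OR = 0.1468 / 0.4347 = 0.338

0.338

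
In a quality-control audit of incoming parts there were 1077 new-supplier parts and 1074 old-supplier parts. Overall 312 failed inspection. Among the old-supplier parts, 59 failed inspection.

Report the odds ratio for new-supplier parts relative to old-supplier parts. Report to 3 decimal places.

new-supplier parts with the outcome: 312 − 59 = 253
new-supplier parts without the outcome: 1077 − 253 = 824
old-supplier parts without the outcome: 1074 − 59 = 1015
OR = (253 × 1015) / (824 × 59) = 256795/48616 ≈ 5.282

5.282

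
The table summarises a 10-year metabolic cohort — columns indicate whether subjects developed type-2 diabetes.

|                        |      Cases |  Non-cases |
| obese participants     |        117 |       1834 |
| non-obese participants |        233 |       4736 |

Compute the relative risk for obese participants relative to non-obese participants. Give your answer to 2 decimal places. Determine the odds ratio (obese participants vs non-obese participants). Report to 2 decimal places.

risk, obese participants = 117/1951 = 0.05997
risk, non-obese participants = 233/4969 = 0.04689
RR = 0.05997 / 0.04689 = 1.28
OR = (117 × 4736) / (1834 × 233) = 554112/427322 ≈ 1.30

RR = 1.28; OR = 1.30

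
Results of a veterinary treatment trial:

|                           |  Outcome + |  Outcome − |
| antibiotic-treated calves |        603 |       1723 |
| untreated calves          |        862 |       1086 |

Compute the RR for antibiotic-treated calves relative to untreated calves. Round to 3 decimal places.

RR ≈ 0.586

risk, antibiotic-treated calves = 603/2326 = 0.2592
risk, untreated calves = 862/1948 = 0.4425
RR = 0.2592 / 0.4425 = 0.586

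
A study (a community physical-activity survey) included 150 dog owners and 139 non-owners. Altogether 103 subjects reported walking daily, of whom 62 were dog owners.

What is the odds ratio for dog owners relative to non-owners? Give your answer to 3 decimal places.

OR: 1.684

dog owners without the outcome: 150 − 62 = 88
non-owners with the outcome: 103 − 62 = 41
non-owners without the outcome: 139 − 41 = 98
odds, dog owners = 62/88 = 0.7045
odds, non-owners = 41/98 = 0.4184
OR = 0.7045 / 0.4184 = 1.684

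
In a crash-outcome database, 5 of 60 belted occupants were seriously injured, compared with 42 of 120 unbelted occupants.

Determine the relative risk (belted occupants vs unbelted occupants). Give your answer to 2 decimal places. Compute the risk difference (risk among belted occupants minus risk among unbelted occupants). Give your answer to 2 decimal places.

RR = 0.24; RD = -0.27

risk, belted occupants = 5/60 = 0.0833
risk, unbelted occupants = 42/120 = 0.3500
RR = 0.0833 / 0.3500 = 0.24
risk difference = 0.0833 − 0.3500 = -0.27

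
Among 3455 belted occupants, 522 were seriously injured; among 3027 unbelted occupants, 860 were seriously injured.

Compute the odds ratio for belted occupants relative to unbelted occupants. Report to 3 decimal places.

OR = (522 × 2167) / (2933 × 860) = 1131174/2522380 ≈ 0.448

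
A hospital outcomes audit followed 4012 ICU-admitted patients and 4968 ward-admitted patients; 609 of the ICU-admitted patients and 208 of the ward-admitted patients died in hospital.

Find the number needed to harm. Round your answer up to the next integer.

10

risk, ICU-admitted patients = 609/4012 = 0.151795
risk, ward-admitted patients = 208/4968 = 0.041868
absolute risk difference = 0.109927
1 / 0.109927 = 9.097 → round up → 10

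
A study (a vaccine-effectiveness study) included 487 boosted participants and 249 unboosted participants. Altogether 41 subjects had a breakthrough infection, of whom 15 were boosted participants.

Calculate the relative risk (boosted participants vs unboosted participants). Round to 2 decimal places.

boosted participants without the outcome: 487 − 15 = 472
unboosted participants with the outcome: 41 − 15 = 26
unboosted participants without the outcome: 249 − 26 = 223
risk, boosted participants = 15/487 = 0.03080
risk, unboosted participants = 26/249 = 0.10442
RR = 0.03080 / 0.10442 = 0.29

0.29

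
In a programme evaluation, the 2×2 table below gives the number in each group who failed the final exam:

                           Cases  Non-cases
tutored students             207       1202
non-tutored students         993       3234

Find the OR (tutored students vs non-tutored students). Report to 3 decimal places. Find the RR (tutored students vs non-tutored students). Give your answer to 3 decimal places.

OR = 0.561; RR = 0.625

OR = (207 × 3234) / (1202 × 993) = 669438/1193586 ≈ 0.561
risk, tutored students = 207/1409 = 0.1469
risk, non-tutored students = 993/4227 = 0.2349
RR = 0.1469 / 0.2349 = 0.625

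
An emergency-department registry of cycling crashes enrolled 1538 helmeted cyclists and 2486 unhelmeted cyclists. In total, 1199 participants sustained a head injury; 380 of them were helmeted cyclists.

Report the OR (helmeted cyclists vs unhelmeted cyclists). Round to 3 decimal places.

OR: 0.668

helmeted cyclists without the outcome: 1538 − 380 = 1158
unhelmeted cyclists with the outcome: 1199 − 380 = 819
unhelmeted cyclists without the outcome: 2486 − 819 = 1667
OR = (380 × 1667) / (1158 × 819) = 633460/948402 ≈ 0.668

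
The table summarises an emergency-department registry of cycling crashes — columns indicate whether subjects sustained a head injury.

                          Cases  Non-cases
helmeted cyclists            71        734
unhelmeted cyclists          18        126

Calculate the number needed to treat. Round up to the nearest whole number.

NNT ≈ 28

risk, helmeted cyclists = 71/805 = 0.088199
risk, unhelmeted cyclists = 18/144 = 0.125000
absolute risk difference = 0.036801
1 / 0.036801 = 27.173 → round up → 28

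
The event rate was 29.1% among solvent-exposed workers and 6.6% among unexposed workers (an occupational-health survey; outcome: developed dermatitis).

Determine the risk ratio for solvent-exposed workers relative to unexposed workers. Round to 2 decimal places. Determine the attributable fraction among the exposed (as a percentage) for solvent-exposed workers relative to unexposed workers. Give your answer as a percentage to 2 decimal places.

RR = 4.41; AR% = 77.32%

RR = 0.2910 / 0.0660 = 4.41
AR% = (0.2910 − 0.0660) / 0.2910 = 0.7732 → 77.32%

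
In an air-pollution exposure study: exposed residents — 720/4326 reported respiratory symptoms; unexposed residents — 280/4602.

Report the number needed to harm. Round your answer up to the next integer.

NNH = 10

risk, exposed residents = 720/4326 = 0.166436
risk, unexposed residents = 280/4602 = 0.060843
absolute risk difference = 0.105592
1 / 0.105592 = 9.470 → round up → 10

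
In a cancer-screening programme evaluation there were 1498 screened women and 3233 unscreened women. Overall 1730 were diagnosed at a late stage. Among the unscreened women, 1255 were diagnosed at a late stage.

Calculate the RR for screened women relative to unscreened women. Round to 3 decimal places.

screened women with the outcome: 1730 − 1255 = 475
screened women without the outcome: 1498 − 475 = 1023
unscreened women without the outcome: 3233 − 1255 = 1978
risk, screened women = 475/1498 = 0.3171
risk, unscreened women = 1255/3233 = 0.3882
RR = 0.3171 / 0.3882 = 0.817

RR = 0.817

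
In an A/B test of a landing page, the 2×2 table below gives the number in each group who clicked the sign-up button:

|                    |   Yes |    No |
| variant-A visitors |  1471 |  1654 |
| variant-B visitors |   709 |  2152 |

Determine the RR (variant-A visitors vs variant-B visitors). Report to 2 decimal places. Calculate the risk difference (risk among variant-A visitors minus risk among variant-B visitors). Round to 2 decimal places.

RR = 1.90; RD = 0.22

risk, variant-A visitors = 1471/3125 = 0.4707
risk, variant-B visitors = 709/2861 = 0.2478
RR = 0.4707 / 0.2478 = 1.90
risk difference = 0.4707 − 0.2478 = 0.22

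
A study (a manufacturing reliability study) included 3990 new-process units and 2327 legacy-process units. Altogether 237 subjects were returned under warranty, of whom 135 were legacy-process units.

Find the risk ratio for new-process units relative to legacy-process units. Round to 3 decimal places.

0.441

new-process units with the outcome: 237 − 135 = 102
new-process units without the outcome: 3990 − 102 = 3888
legacy-process units without the outcome: 2327 − 135 = 2192
risk, new-process units = 102/3990 = 0.02556
risk, legacy-process units = 135/2327 = 0.05801
RR = 0.02556 / 0.05801 = 0.441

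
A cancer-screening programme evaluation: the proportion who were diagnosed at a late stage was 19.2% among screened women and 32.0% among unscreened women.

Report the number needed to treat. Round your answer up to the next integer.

absolute risk difference = 0.128000
1 / 0.128000 = 7.812 → round up → 8

8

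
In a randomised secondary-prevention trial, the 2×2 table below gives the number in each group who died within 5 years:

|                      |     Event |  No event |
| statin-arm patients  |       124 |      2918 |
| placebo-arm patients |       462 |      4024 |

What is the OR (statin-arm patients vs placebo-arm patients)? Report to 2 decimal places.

OR = (124 × 4024) / (2918 × 462) = 498976/1348116 ≈ 0.37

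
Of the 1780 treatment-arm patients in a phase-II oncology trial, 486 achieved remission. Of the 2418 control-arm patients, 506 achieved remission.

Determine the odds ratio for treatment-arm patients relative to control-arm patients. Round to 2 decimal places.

OR = (486 × 1912) / (1294 × 506) = 929232/654764 ≈ 1.42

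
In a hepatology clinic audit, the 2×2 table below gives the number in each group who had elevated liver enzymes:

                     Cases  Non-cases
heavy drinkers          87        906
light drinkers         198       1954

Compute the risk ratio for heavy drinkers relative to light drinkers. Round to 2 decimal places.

0.95

risk, heavy drinkers = 87/993 = 0.0876
risk, light drinkers = 198/2152 = 0.0920
RR = 0.0876 / 0.0920 = 0.95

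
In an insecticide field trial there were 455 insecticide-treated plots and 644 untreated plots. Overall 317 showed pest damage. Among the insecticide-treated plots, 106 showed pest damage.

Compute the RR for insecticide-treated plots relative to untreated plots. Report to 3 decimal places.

insecticide-treated plots without the outcome: 455 − 106 = 349
untreated plots with the outcome: 317 − 106 = 211
untreated plots without the outcome: 644 − 211 = 433
risk, insecticide-treated plots = 106/455 = 0.2330
risk, untreated plots = 211/644 = 0.3276
RR = 0.2330 / 0.3276 = 0.711

0.711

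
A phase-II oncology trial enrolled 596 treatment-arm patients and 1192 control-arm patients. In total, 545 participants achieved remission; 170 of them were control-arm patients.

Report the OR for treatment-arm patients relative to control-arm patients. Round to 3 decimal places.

treatment-arm patients with the outcome: 545 − 170 = 375
treatment-arm patients without the outcome: 596 − 375 = 221
control-arm patients without the outcome: 1192 − 170 = 1022
OR = (375 × 1022) / (221 × 170) = 383250/37570 ≈ 10.201

10.201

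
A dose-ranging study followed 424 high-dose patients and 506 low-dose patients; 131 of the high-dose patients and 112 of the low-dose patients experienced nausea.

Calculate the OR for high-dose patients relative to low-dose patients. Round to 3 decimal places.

OR = (131 × 394) / (293 × 112) = 51614/32816 ≈ 1.573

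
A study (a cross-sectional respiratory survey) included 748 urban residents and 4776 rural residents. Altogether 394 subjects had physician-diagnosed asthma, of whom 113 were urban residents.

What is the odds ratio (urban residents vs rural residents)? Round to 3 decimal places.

2.847

urban residents without the outcome: 748 − 113 = 635
rural residents with the outcome: 394 − 113 = 281
rural residents without the outcome: 4776 − 281 = 4495
OR = (113 × 4495) / (635 × 281) = 507935/178435 ≈ 2.847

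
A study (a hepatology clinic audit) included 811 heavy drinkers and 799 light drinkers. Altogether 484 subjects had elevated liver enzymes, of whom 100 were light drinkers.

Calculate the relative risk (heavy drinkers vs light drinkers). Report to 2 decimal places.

heavy drinkers with the outcome: 484 − 100 = 384
heavy drinkers without the outcome: 811 − 384 = 427
light drinkers without the outcome: 799 − 100 = 699
risk, heavy drinkers = 384/811 = 0.4735
risk, light drinkers = 100/799 = 0.1252
RR = 0.4735 / 0.1252 = 3.78

3.78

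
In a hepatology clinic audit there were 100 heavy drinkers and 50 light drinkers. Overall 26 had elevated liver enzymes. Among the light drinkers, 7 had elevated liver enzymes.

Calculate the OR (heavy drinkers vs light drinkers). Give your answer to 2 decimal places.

OR = 1.44

heavy drinkers with the outcome: 26 − 7 = 19
heavy drinkers without the outcome: 100 − 19 = 81
light drinkers without the outcome: 50 − 7 = 43
odds, heavy drinkers = 19/81 = 0.2346
odds, light drinkers = 7/43 = 0.1628
OR = 0.2346 / 0.1628 = 1.44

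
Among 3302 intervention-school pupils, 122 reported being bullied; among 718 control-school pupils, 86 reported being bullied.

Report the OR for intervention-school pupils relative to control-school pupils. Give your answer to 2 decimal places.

0.28

odds, intervention-school pupils = 122/3180 = 0.03836
odds, control-school pupils = 86/632 = 0.13608
OR = 0.03836 / 0.13608 = 0.28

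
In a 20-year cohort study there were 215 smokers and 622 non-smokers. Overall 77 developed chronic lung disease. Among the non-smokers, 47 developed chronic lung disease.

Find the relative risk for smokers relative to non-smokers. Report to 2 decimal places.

RR = 1.85

smokers with the outcome: 77 − 47 = 30
smokers without the outcome: 215 − 30 = 185
non-smokers without the outcome: 622 − 47 = 575
risk, smokers = 30/215 = 0.1395
risk, non-smokers = 47/622 = 0.0756
RR = 0.1395 / 0.0756 = 1.85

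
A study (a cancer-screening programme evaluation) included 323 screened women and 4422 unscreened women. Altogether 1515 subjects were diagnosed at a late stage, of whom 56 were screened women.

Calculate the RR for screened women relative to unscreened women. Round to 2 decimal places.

RR ≈ 0.53

screened women without the outcome: 323 − 56 = 267
unscreened women with the outcome: 1515 − 56 = 1459
unscreened women without the outcome: 4422 − 1459 = 2963
risk, screened women = 56/323 = 0.1734
risk, unscreened women = 1459/4422 = 0.3299
RR = 0.1734 / 0.3299 = 0.53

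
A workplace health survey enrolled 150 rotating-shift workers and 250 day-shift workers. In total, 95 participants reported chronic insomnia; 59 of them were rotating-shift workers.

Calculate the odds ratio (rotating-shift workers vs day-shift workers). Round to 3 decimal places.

rotating-shift workers without the outcome: 150 − 59 = 91
day-shift workers with the outcome: 95 − 59 = 36
day-shift workers without the outcome: 250 − 36 = 214
OR = (59 × 214) / (91 × 36) = 12626/3276 ≈ 3.854

OR ≈ 3.854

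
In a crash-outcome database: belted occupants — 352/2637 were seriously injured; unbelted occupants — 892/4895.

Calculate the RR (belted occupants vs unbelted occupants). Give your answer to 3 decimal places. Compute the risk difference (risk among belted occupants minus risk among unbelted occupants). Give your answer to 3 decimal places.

RR = 0.733; RD = -0.049

risk, belted occupants = 352/2637 = 0.1335
risk, unbelted occupants = 892/4895 = 0.1822
RR = 0.1335 / 0.1822 = 0.733
risk difference = 0.1335 − 0.1822 = -0.049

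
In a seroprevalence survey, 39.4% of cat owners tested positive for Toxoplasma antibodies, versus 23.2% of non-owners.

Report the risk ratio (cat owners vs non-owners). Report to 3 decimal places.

RR = 0.3940 / 0.2320 = 1.698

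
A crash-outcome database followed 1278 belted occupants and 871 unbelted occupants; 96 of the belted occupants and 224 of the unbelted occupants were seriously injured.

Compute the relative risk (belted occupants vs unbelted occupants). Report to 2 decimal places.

RR ≈ 0.29

risk, belted occupants = 96/1278 = 0.0751
risk, unbelted occupants = 224/871 = 0.2572
RR = 0.0751 / 0.2572 = 0.29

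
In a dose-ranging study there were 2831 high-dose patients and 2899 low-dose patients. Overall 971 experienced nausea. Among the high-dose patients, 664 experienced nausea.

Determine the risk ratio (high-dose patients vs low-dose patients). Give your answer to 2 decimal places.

RR: 2.21

high-dose patients without the outcome: 2831 − 664 = 2167
low-dose patients with the outcome: 971 − 664 = 307
low-dose patients without the outcome: 2899 − 307 = 2592
risk, high-dose patients = 664/2831 = 0.2345
risk, low-dose patients = 307/2899 = 0.1059
RR = 0.2345 / 0.1059 = 2.21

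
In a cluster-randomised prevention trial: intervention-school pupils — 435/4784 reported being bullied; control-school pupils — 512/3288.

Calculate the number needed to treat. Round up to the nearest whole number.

16

risk, intervention-school pupils = 435/4784 = 0.090928
risk, control-school pupils = 512/3288 = 0.155718
absolute risk difference = 0.064790
1 / 0.064790 = 15.434 → round up → 16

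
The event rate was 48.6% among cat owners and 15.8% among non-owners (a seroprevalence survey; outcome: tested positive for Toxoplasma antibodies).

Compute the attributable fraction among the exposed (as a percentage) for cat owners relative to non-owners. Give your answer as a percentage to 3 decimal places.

AR% = (0.4860 − 0.1580) / 0.4860 = 0.6749 → 67.490%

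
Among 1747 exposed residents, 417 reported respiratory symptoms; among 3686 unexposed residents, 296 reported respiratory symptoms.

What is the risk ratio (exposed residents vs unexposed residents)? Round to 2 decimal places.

RR: 2.97

risk, exposed residents = 417/1747 = 0.2387
risk, unexposed residents = 296/3686 = 0.0803
RR = 0.2387 / 0.0803 = 2.97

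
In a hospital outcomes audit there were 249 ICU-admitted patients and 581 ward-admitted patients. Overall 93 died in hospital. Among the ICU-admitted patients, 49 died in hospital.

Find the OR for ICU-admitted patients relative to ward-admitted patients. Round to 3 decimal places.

ICU-admitted patients without the outcome: 249 − 49 = 200
ward-admitted patients with the outcome: 93 − 49 = 44
ward-admitted patients without the outcome: 581 − 44 = 537
OR = (49 × 537) / (200 × 44) = 26313/8800 ≈ 2.990

OR: 2.990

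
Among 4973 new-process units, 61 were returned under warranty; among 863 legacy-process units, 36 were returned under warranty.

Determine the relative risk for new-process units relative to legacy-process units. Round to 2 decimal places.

risk, new-process units = 61/4973 = 0.01227
risk, legacy-process units = 36/863 = 0.04171
RR = 0.01227 / 0.04171 = 0.29

0.29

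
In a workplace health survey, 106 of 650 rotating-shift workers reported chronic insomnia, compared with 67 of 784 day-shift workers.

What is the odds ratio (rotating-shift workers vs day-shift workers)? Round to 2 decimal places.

OR = (106 × 717) / (544 × 67) = 76002/36448 ≈ 2.09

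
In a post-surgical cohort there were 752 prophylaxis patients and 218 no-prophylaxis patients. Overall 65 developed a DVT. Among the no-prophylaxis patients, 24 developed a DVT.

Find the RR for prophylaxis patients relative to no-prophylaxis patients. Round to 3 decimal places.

RR: 0.495

prophylaxis patients with the outcome: 65 − 24 = 41
prophylaxis patients without the outcome: 752 − 41 = 711
no-prophylaxis patients without the outcome: 218 − 24 = 194
risk, prophylaxis patients = 41/752 = 0.0545
risk, no-prophylaxis patients = 24/218 = 0.1101
RR = 0.0545 / 0.1101 = 0.495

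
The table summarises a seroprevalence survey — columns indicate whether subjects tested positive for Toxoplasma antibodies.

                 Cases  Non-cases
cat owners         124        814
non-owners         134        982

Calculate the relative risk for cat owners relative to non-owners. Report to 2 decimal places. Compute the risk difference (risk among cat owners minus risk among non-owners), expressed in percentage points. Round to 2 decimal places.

risk, cat owners = 124/938 = 0.1322
risk, non-owners = 134/1116 = 0.1201
RR = 0.1322 / 0.1201 = 1.10
risk difference = 0.1322 − 0.1201 = 0.0121 → 1.21 percentage points

RR = 1.10; RD = 1.21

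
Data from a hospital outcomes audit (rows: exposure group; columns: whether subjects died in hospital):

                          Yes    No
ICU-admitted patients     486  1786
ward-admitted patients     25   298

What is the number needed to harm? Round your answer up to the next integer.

NNH ≈ 8

risk, ICU-admitted patients = 486/2272 = 0.213908
risk, ward-admitted patients = 25/323 = 0.077399
absolute risk difference = 0.136509
1 / 0.136509 = 7.326 → round up → 8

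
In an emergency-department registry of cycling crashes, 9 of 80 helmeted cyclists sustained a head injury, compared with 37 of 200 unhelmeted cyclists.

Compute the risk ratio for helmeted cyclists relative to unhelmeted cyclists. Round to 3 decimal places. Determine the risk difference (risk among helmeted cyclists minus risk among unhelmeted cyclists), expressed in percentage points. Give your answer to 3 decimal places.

RR = 0.608; RD = -7.250

risk, helmeted cyclists = 9/80 = 0.1125
risk, unhelmeted cyclists = 37/200 = 0.1850
RR = 0.1125 / 0.1850 = 0.608
risk difference = 0.1125 − 0.1850 = -0.0725 → -7.250 percentage points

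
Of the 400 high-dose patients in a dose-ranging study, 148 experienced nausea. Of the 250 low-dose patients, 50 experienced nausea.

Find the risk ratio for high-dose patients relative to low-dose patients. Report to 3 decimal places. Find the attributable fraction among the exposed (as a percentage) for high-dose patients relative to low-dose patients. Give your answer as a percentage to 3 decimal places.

RR = 1.850; AR% = 45.946%

risk, high-dose patients = 148/400 = 0.3700
risk, low-dose patients = 50/250 = 0.2000
RR = 0.3700 / 0.2000 = 1.850
AR% = (0.3700 − 0.2000) / 0.3700 = 0.4595 → 45.946%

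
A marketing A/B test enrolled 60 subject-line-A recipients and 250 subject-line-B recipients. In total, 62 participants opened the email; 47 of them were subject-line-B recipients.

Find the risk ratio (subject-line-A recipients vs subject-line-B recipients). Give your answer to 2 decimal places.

RR = 1.33

subject-line-A recipients with the outcome: 62 − 47 = 15
subject-line-A recipients without the outcome: 60 − 15 = 45
subject-line-B recipients without the outcome: 250 − 47 = 203
risk, subject-line-A recipients = 15/60 = 0.2500
risk, subject-line-B recipients = 47/250 = 0.1880
RR = 0.2500 / 0.1880 = 1.33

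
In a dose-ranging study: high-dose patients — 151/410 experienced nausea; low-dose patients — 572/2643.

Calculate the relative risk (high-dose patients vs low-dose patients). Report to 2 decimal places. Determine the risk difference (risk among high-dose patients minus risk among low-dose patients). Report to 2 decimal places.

RR = 1.70; RD = 0.15

risk, high-dose patients = 151/410 = 0.3683
risk, low-dose patients = 572/2643 = 0.2164
RR = 0.3683 / 0.2164 = 1.70
risk difference = 0.3683 − 0.2164 = 0.15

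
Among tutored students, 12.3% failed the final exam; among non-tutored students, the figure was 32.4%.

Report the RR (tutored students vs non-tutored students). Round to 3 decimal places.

RR = 0.1230 / 0.3240 = 0.380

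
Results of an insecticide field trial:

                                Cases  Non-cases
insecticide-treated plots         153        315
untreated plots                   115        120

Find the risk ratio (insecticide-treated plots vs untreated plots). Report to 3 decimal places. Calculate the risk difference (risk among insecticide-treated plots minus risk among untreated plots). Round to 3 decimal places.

risk, insecticide-treated plots = 153/468 = 0.3269
risk, untreated plots = 115/235 = 0.4894
RR = 0.3269 / 0.4894 = 0.668
risk difference = 0.3269 − 0.4894 = -0.162

RR = 0.668; RD = -0.162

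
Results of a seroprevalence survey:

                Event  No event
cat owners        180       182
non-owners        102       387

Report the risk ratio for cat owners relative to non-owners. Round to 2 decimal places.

risk, cat owners = 180/362 = 0.4972
risk, non-owners = 102/489 = 0.2086
RR = 0.4972 / 0.2086 = 2.38

2.38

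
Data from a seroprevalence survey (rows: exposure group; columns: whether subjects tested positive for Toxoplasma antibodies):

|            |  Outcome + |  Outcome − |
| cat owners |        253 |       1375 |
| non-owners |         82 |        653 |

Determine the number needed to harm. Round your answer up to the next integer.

risk, cat owners = 253/1628 = 0.155405
risk, non-owners = 82/735 = 0.111565
absolute risk difference = 0.043841
1 / 0.043841 = 22.810 → round up → 23

NNH = 23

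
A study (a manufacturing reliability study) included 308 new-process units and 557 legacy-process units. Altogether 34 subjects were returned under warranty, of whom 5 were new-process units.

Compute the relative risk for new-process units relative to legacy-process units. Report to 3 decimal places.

new-process units without the outcome: 308 − 5 = 303
legacy-process units with the outcome: 34 − 5 = 29
legacy-process units without the outcome: 557 − 29 = 528
risk, new-process units = 5/308 = 0.01623
risk, legacy-process units = 29/557 = 0.05206
RR = 0.01623 / 0.05206 = 0.312

0.312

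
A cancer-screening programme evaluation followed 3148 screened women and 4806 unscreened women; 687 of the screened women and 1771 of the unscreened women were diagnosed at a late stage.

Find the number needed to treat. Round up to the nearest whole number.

7

risk, screened women = 687/3148 = 0.218234
risk, unscreened women = 1771/4806 = 0.368498
absolute risk difference = 0.150264
1 / 0.150264 = 6.655 → round up → 7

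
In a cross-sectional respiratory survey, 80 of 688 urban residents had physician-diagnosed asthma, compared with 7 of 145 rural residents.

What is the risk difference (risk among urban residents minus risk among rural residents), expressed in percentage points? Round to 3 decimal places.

risk, urban residents = 80/688 = 0.11628
risk, rural residents = 7/145 = 0.04828
risk difference = 0.11628 − 0.04828 = 0.06800 → 6.800 percentage points

RD: 6.800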